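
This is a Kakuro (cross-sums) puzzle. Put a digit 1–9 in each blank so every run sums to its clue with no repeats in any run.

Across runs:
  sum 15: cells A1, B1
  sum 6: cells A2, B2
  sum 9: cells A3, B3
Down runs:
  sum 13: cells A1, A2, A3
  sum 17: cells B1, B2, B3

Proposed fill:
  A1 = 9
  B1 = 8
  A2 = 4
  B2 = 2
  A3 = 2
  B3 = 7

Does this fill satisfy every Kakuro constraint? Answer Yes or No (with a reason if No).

No — the down run A1–A3 sums to 15, not 13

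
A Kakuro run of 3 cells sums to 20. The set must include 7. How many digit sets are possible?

2

3 distinct digits from 1–9 sum between 6 and 24.
Keeping only sets containing 7.
Enumerating: {4,7,9}, {5,7,8}.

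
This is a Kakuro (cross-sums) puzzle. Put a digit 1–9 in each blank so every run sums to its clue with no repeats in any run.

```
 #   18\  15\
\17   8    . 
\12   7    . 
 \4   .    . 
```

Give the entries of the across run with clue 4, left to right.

3 1

17 in 2 cells must be {8,9}; 4 in 2 cells must be {1,3}.
R1C2 = 17 − 8 = 9 completes the 17 across.
R2C2 = 12 − 7 = 5 completes the 12 across.
R3C1 = 18 − 15 = 3 completes the 18 down.
R3C2 = 4 − 3 = 1 completes the 4 across.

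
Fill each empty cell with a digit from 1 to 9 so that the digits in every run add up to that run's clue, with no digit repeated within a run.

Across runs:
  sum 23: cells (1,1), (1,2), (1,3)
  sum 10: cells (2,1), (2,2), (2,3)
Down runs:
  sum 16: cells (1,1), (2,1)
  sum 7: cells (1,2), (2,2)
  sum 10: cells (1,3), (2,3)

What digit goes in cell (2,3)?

2

23 in 3 cells must be {6,8,9}; 16 in 2 cells must be {7,9}.
The 23 across and the 16 down share only 9, so (1,1) = 9.
Given what's placed, (1,2) must be 6 to fit the 23 across and 7 down.
(1,3) = 23 − 15 = 8 completes the 23 across.
(2,1) = 16 − 9 = 7 completes the 16 down.
(2,2) = 7 − 6 = 1 completes the 7 down.
(2,3) = 10 − 8 = 2 completes the 10 across.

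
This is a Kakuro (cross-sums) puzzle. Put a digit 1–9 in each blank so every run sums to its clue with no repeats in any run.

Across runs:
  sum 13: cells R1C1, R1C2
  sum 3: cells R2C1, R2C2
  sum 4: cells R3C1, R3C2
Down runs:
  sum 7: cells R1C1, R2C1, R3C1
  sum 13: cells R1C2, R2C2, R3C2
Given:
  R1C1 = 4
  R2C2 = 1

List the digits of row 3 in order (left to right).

1 3

3 in 2 cells must be {1,2}; 4 in 2 cells must be {1,3}; 7 in 3 cells must be {1,2,4}.
R1C2 = 13 − 4 = 9 completes the 13 across.
R2C1 = 3 − 1 = 2 completes the 3 across.
R3C1 = 7 − 6 = 1 completes the 7 down.
R3C2 = 4 − 1 = 3 completes the 4 across.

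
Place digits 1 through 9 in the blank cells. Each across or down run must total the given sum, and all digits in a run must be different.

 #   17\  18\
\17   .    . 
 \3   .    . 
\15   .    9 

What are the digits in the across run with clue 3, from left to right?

2, 1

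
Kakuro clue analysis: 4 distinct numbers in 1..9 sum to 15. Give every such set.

4 distinct digits from 1–9 sum between 10 and 30.

{1,2,3,9}; {1,2,4,8}; {1,2,5,7}; {1,3,4,7}; {1,3,5,6}; {2,3,4,6}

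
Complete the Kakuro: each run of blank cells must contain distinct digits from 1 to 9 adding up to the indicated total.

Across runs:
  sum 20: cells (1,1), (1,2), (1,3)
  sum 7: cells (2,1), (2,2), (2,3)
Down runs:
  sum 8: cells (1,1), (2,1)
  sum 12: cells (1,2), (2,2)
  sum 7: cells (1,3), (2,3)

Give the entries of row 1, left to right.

7 8 5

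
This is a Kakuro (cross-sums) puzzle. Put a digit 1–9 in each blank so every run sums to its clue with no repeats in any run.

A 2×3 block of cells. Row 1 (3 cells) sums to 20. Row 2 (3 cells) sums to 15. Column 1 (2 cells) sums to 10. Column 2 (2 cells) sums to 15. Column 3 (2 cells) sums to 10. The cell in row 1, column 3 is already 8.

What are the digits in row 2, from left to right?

(2,3) = 10 − 8 = 2 completes the 10 down.
Nothing is forced directly, so branch on (1,2), whose candidates are 7 or 9. If (1,2) = 7: then (1,1) would have to be in {5} for the 20 across but in {1,2,3,4,6,7,8,9} for the 10 down — contradiction. So (1,2) = 9.
(1,1) = 20 − 17 = 3 completes the 20 across.
(2,1) = 10 − 3 = 7 completes the 10 down.
(2,2) = 15 − 9 = 6 completes the 15 across.

7, 6, 2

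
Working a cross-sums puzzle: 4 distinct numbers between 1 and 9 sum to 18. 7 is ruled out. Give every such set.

{1,2,6,9}; {1,3,5,9}; {1,3,6,8}; {1,4,5,8}; {2,3,4,9}; {2,3,5,8}; {3,4,5,6}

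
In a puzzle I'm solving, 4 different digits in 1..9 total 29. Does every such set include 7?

Yes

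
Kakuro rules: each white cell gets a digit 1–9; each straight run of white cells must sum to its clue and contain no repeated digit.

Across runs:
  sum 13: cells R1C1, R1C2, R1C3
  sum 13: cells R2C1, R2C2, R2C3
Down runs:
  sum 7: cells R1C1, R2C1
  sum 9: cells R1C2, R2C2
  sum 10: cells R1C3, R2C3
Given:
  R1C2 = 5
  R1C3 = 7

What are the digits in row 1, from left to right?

R1C1 = 13 − 12 = 1 completes the 13 across.
R2C1 = 7 − 1 = 6 completes the 7 down.
R2C2 = 9 − 5 = 4 completes the 9 down.
R2C3 = 13 − 10 = 3 completes the 13 across.

1, 5, 7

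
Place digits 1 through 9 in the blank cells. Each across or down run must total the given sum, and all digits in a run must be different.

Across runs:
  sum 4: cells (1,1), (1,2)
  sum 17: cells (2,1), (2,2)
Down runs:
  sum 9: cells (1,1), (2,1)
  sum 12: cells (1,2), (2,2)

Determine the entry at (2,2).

9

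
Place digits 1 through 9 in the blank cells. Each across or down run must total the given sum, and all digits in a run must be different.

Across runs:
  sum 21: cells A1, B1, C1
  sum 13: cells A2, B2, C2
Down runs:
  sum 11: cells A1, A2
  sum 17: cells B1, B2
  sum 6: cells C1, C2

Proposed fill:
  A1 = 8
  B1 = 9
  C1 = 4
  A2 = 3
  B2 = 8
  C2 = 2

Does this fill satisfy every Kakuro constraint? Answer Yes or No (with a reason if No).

Across: 8+9+4=21; 3+8+2=13. Down: 8+3=11; 9+8=17; 4+2=6. No digit repeats within any run.

Yes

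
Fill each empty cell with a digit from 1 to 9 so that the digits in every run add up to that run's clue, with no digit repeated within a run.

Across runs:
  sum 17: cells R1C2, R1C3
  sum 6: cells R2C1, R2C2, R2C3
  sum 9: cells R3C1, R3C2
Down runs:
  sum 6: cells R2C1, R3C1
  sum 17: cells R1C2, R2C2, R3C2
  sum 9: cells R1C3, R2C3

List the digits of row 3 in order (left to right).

4 5

17 in 2 cells must be {8,9}; 6 in 3 cells must be {1,2,3}.
The 17 across and the 9 down share only 8, so R1C3 = 8.
R2C3 = 9 − 8 = 1 completes the 9 down.
R1C2 = 17 − 8 = 9 completes the 17 across.
R2C1 = 2: the only remaining digit allowed by both the 6 across and the 6 down.
R2C2 = 6 − 3 = 3 completes the 6 across.
R3C1 = 6 − 2 = 4 completes the 6 down.
R3C2 = 9 − 4 = 5 completes the 9 across.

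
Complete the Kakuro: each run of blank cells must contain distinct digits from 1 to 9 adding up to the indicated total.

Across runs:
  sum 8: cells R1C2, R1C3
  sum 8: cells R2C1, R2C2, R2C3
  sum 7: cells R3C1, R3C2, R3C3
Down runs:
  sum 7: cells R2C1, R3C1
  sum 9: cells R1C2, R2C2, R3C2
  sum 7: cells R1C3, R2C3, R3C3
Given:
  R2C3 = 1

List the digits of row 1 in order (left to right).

6 2

7 in 3 cells must be {1,2,4}.
R1C3 = 2: the only remaining digit allowed by both the 8 across and the 7 down.
R3C3 = 7 − 3 = 4 completes the 7 down.
R1C2 = 8 − 2 = 6 completes the 8 across.
Given what's placed, R2C2 must be 2 to fit the 8 across and 9 down.
R3C2 = 9 − 8 = 1 completes the 9 down.
R2C1 = 8 − 3 = 5 completes the 8 across.
R3C1 = 7 − 5 = 2 completes the 7 across.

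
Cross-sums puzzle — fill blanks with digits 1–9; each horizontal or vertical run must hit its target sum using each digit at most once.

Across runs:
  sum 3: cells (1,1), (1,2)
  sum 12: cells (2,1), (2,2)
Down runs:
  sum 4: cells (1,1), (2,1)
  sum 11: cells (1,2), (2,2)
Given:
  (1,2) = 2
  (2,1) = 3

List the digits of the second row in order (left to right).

3 9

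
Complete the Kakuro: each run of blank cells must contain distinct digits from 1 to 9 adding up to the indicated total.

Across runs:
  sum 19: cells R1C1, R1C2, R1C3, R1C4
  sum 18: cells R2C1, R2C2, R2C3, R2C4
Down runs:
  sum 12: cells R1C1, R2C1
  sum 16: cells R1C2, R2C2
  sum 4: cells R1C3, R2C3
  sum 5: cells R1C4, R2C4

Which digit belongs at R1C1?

8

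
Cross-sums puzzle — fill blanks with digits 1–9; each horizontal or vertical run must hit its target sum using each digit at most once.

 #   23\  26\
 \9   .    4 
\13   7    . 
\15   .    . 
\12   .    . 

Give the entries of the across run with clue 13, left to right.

7 6

R1C1 = 9 − 4 = 5 completes the 9 across.
R2C2 = 13 − 7 = 6 completes the 13 across.
No cell is forced outright now. R3C1 can only be 8 or 9 (the digits allowed by both its 15 across and its 23 down). If R3C1 = 9: then R3C2 would have to be in {6} for the 15 across but in {7,9} for the 26 down — contradiction. So R3C1 = 8.
R3C2 = 15 − 8 = 7 completes the 15 across.
R4C1 = 23 − 20 = 3 completes the 23 down.
R4C2 = 12 − 3 = 9 completes the 12 across.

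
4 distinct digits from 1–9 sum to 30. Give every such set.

4 distinct digits from 1–9 sum between 10 and 30.
Only one set works: {6,7,8,9}.

{6,7,8,9}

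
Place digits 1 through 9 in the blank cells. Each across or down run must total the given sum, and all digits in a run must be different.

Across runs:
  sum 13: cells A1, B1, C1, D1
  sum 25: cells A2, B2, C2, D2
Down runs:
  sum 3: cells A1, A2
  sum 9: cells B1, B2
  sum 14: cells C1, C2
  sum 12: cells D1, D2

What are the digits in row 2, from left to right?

2 6 9 8

3 in 2 cells must be {1,2}.
Nothing is forced directly, so branch on C1, whose candidates are 5 or 6. If C1 = 6: that forces D1 = 4, C2 = 8, after which D2 would have to be in {1,2,3,4,5,6,7,9} for the 25 across but in {8} for the 12 down — contradiction. So C1 = 5.
Given what's placed, A1 must be 1 to fit the 13 across and 3 down.
A2 = 3 − 1 = 2 completes the 3 down.
C2 = 14 − 5 = 9 completes the 14 down.
D2 = 8: the only remaining digit allowed by both the 25 across and the 12 down.
D1 = 12 − 8 = 4 completes the 12 down.
B2 = 25 − 19 = 6 completes the 25 across.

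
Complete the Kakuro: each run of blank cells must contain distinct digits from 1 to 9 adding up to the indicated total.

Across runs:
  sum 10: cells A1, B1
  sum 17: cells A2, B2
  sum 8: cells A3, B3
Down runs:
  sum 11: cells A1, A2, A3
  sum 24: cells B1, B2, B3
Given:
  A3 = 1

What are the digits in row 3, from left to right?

17 in 2 cells must be {8,9}; 24 in 3 cells must be {7,8,9}.
Given what's placed, A2 must be 8 to fit the 17 across and 11 down.
B2 = 17 − 8 = 9 completes the 17 across.
B3 = 8 − 1 = 7 completes the 8 across.
A1 = 11 − 9 = 2 completes the 11 down.
B1 = 10 − 2 = 8 completes the 10 across.

1 7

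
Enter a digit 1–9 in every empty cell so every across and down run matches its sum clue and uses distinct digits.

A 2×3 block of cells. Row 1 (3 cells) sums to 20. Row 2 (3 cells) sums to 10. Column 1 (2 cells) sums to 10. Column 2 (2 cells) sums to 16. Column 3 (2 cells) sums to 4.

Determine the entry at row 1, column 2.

9

16 in 2 cells must be {7,9}; 4 in 2 cells must be {1,3}.
The 20 across and the 4 down share only 3, so (1,3) = 3.
The 10 across and the 16 down share only 7, so (2,2) = 7.
(2,3) = 4 − 3 = 1 completes the 4 down.
(1,2) = 16 − 7 = 9 completes the 16 down.
(2,1) = 10 − 8 = 2 completes the 10 across.
(1,1) = 20 − 12 = 8 completes the 20 across.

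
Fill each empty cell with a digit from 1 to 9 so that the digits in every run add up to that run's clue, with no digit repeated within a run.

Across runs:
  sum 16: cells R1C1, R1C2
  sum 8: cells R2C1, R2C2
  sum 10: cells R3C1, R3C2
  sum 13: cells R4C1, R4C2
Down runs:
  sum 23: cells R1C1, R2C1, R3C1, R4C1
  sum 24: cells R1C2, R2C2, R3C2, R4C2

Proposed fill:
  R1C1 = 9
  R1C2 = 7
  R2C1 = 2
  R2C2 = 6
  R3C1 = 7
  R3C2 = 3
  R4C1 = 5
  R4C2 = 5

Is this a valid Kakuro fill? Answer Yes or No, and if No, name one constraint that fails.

No — the down run R1C2–R4C2 sums to 21, not 24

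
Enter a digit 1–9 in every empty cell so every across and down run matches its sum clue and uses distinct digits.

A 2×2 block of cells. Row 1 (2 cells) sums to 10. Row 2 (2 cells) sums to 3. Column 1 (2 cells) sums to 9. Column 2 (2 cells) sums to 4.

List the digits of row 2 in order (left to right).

2 1

3 in 2 cells must be {1,2}; 4 in 2 cells must be {1,3}.
The 3 across and the 4 down share only 1, so (2,2) = 1.
(1,2) = 4 − 1 = 3 completes the 4 down.
(2,1) = 3 − 1 = 2 completes the 3 across.
(1,1) = 10 − 3 = 7 completes the 10 across.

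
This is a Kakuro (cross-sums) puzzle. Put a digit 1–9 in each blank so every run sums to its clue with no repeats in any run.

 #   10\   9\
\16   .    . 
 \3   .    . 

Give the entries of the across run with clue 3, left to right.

1 2

16 in 2 cells must be {7,9}; 3 in 2 cells must be {1,2}.
The 16 across and the 9 down share only 7, so R1C2 = 7.
R2C2 = 9 − 7 = 2 completes the 9 down.
R1C1 = 16 − 7 = 9 completes the 16 across.
R2C1 = 3 − 2 = 1 completes the 3 across.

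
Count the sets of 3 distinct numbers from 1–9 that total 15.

3 distinct digits from 1–9 sum between 6 and 24.

8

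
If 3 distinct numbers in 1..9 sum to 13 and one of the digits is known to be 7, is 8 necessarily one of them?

No

Counterexample: {1,5,7} sums to 13 under that restriction without using 8.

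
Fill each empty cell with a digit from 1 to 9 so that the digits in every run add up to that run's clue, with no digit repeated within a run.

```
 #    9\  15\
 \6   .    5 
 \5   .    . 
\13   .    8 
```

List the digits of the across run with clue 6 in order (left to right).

R1C1 = 6 − 5 = 1 completes the 6 across.
R2C2 = 15 − 13 = 2 completes the 15 down.
R3C1 = 13 − 8 = 5 completes the 13 across.
R2C1 = 5 − 2 = 3 completes the 5 across.

1 5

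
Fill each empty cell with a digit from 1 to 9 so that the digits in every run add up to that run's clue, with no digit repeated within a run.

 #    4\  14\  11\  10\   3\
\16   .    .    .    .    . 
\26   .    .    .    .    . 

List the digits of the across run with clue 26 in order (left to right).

16 in 5 cells must be {1,2,3,4,6}; 4 in 2 cells must be {1,3}; 3 in 2 cells must be {1,2}.
Only 6 fits R1C2 under both its across sum 16 and down sum 14.
R2C2 = 14 − 6 = 8 completes the 14 down.
Nothing is forced directly, so branch on R1C1, whose candidates are 1 or 3. If R1C1 = 1: that forces R1C5 = 2, R2C1 = 3, R2C5 = 1, R2C4 = 9, after which R1C4 would have to be in {3,4} for the 16 across but in {1} for the 10 down — contradiction. So R1C1 = 3.
R2C1 = 4 − 3 = 1 completes the 4 down.
R2C5 = 2: the only remaining digit allowed by both the 26 across and the 3 down.
R1C5 = 3 − 2 = 1 completes the 3 down.
Nothing is forced directly, so branch on R2C3, whose candidates are 6 or 9. If R2C3 = 6: then R1C3 would have to be in {2,4} for the 16 across but in {5} for the 11 down — contradiction. So R2C3 = 9.
R1C3 = 11 − 9 = 2 completes the 11 down.
R1C4 = 16 − 12 = 4 completes the 16 across.
R2C4 = 26 − 20 = 6 completes the 26 across.

1 8 9 6 2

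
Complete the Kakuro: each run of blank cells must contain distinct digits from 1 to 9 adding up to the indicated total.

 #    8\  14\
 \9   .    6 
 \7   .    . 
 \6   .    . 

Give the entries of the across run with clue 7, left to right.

R1C1 = 9 − 6 = 3 completes the 9 across.
Nothing is forced directly, so branch on R2C1, whose candidates are 1 or 4. If R2C1 = 1: then R2C2 would have to be in {6} for the 7 across but in {1,3,5,7} for the 14 down — contradiction. So R2C1 = 4.
R2C2 = 7 − 4 = 3 completes the 7 across.
R3C1 = 8 − 7 = 1 completes the 8 down.
R3C2 = 6 − 1 = 5 completes the 6 across.

4, 3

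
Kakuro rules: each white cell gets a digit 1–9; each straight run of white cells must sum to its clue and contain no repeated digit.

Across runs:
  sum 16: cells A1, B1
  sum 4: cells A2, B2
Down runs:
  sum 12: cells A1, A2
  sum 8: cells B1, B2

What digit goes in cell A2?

16 in 2 cells must be {7,9}; 4 in 2 cells must be {1,3}.
The 16 across and the 8 down share only 7, so B1 = 7.
The 4 across and the 12 down share only 3, so A2 = 3.
B2 = 4 − 3 = 1 completes the 4 across.
A1 = 16 − 7 = 9 completes the 16 across.

3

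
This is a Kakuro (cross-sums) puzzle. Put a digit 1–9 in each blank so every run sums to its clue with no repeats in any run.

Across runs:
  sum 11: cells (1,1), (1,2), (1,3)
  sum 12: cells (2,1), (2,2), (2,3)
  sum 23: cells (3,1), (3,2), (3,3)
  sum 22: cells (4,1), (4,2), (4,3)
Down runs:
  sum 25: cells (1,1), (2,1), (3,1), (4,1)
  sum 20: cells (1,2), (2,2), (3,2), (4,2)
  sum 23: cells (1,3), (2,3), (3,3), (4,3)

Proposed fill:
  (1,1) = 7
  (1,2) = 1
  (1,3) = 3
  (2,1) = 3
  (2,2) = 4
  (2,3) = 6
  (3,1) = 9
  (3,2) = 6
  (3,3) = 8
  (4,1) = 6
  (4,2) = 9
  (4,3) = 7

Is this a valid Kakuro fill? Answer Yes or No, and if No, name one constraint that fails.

No — the across run (2,1)–(2,3) sums to 13, not 12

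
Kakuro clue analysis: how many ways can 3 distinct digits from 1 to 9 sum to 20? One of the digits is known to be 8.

3 distinct digits from 1–9 sum between 6 and 24.
Keeping only sets containing 8.
Enumerating: {3,8,9}, {5,7,8}.

2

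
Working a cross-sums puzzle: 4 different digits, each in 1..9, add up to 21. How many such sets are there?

4 distinct digits from 1–9 sum between 10 and 30.

11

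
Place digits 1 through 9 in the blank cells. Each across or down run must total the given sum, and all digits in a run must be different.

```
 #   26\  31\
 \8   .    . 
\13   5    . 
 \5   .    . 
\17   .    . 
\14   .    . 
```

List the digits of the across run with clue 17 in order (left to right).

17 in 2 cells must be {8,9}.
R2C2 = 13 − 5 = 8 completes the 13 across.
Given what's placed, R4C2 must be 9 to fit the 17 across and 31 down.
R4C1 = 17 − 9 = 8 completes the 17 across.

8 9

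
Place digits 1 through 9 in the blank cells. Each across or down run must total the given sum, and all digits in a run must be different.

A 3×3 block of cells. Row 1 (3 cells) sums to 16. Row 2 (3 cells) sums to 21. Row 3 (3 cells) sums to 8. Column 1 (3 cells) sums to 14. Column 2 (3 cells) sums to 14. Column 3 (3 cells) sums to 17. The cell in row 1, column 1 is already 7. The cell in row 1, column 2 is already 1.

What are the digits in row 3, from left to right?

(1,3) = 16 − 8 = 8 completes the 16 across.
Nothing is forced directly, so branch on (3,2), whose candidates are 4 or 5. If (3,2) = 4: that forces (2,2) = 9, (3,3) = 3, after which (2,3) would have to be in {4,5,7,8} for the 21 across but in {6} for the 17 down — contradiction. So (3,2) = 5.
(2,2) = 14 − 6 = 8 completes the 14 down.
Given what's placed, (3,3) must be 2 to fit the 8 across and 17 down.
(2,3) = 17 − 10 = 7 completes the 17 down.
(3,1) = 8 − 7 = 1 completes the 8 across.
(2,1) = 21 − 15 = 6 completes the 21 across.

1 5 2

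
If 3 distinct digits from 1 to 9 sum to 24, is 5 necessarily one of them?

No

The only way to make 24 from 3 distinct digits is {7,8,9}, which does not contain 5.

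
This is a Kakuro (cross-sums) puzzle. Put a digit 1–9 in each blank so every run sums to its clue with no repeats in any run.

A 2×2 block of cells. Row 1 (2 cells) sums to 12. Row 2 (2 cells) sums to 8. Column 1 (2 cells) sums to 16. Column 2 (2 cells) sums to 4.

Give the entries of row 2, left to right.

16 in 2 cells must be {7,9}; 4 in 2 cells must be {1,3}.
The 12 across and the 4 down share only 3, so (1,2) = 3.
The 8 across and the 16 down share only 7, so (2,1) = 7.
(2,2) = 8 − 7 = 1 completes the 8 across.
(1,1) = 12 − 3 = 9 completes the 12 across.

7 1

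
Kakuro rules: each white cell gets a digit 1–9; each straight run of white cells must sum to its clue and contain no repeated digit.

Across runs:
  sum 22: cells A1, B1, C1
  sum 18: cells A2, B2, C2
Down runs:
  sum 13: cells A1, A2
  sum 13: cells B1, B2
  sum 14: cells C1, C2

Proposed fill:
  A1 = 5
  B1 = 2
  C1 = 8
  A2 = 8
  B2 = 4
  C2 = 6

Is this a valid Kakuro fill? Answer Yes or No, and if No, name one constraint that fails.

No — the across run A1–C1 sums to 15, not 22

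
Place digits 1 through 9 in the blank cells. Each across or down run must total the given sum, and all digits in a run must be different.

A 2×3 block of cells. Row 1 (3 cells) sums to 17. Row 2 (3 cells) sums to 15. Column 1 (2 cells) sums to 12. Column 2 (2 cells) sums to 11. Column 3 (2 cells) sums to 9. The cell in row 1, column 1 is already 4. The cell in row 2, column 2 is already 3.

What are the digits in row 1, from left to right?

4, 8, 5

(1,2) = 11 − 3 = 8 completes the 11 down.
(1,3) = 17 − 12 = 5 completes the 17 across.
(2,1) = 12 − 4 = 8 completes the 12 down.
(2,3) = 15 − 11 = 4 completes the 15 across.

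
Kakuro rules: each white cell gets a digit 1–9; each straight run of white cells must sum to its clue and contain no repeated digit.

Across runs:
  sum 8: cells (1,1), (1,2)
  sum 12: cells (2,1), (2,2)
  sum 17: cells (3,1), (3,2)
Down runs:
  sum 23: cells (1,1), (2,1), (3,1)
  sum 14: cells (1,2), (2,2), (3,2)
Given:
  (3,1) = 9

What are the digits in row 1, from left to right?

6 2

17 in 2 cells must be {8,9}; 23 in 3 cells must be {6,8,9}.
(1,1) = 6: the only remaining digit allowed by both the 8 across and the 23 down.
(1,2) = 8 − 6 = 2 completes the 8 across.
(2,1) = 23 − 15 = 8 completes the 23 down.
(2,2) = 12 − 8 = 4 completes the 12 across.
(3,2) = 17 − 9 = 8 completes the 17 across.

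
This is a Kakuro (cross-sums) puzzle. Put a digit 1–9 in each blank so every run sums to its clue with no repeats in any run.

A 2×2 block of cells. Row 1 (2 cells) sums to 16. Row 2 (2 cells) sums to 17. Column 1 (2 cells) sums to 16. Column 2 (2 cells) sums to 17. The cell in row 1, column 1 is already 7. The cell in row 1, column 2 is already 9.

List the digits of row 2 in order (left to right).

9, 8

16 in 2 cells must be {7,9}; 17 in 2 cells must be {8,9}.
(2,1) = 16 − 7 = 9 completes the 16 down.
(2,2) = 17 − 9 = 8 completes the 17 across.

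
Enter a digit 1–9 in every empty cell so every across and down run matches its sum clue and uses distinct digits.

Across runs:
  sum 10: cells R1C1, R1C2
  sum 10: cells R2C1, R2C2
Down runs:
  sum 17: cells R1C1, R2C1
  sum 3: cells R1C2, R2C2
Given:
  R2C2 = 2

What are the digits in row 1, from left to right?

9 1

17 in 2 cells must be {8,9}; 3 in 2 cells must be {1,2}.
R1C2 = 3 − 2 = 1 completes the 3 down.
R2C1 = 10 − 2 = 8 completes the 10 across.
R1C1 = 10 − 1 = 9 completes the 10 across.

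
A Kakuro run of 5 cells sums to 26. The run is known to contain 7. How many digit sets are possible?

6

5 distinct digits from 1–9 sum between 15 and 35.
Keeping only sets containing 7.
Enumerating: {1,3,6,7,9}, {1,4,5,7,9}, {1,4,6,7,8}, {2,3,5,7,9}, {2,3,6,7,8}, {2,4,5,7,8}.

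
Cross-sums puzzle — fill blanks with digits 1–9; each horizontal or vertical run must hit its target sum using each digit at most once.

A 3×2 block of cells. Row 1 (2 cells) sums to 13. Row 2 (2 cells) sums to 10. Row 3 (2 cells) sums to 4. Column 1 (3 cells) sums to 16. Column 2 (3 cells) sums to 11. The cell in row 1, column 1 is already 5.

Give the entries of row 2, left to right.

4 in 2 cells must be {1,3}.
(1,2) = 13 − 5 = 8 completes the 13 across.
Given what's placed, (3,1) must be 3 to fit the 4 across and 16 down.
(3,2) = 4 − 3 = 1 completes the 4 across.
(2,1) = 16 − 8 = 8 completes the 16 down.
(2,2) = 10 − 8 = 2 completes the 10 across.

8 2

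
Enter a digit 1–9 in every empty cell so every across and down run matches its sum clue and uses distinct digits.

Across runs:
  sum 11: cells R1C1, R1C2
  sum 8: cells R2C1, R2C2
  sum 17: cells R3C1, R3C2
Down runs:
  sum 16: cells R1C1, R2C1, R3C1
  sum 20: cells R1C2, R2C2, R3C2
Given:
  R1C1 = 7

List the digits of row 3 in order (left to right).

17 in 2 cells must be {8,9}.
R1C2 = 11 − 7 = 4 completes the 11 across.
Given what's placed, R2C2 must be 7 to fit the 8 across and 20 down.
Given what's placed, R3C1 must be 8 to fit the 17 across and 16 down.
R3C2 = 17 − 8 = 9 completes the 17 across.
R2C1 = 8 − 7 = 1 completes the 8 across.

8, 9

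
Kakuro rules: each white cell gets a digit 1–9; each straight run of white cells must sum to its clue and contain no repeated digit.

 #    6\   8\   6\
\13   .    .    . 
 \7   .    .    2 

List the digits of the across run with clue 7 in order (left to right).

4 1 2

7 in 3 cells must be {1,2,4}.
R1C3 = 6 − 2 = 4 completes the 6 down.
R2C2 = 1: the only remaining digit allowed by both the 7 across and the 8 down.
R1C2 = 8 − 1 = 7 completes the 8 down.
R2C1 = 7 − 3 = 4 completes the 7 across.
R1C1 = 13 − 11 = 2 completes the 13 across.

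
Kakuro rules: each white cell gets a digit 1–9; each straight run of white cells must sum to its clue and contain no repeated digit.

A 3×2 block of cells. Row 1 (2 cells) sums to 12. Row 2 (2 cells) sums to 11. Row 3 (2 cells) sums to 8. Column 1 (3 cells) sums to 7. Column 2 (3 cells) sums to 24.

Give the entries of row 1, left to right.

4 8

7 in 3 cells must be {1,2,4}; 24 in 3 cells must be {7,8,9}.
The 12 across and the 7 down share only 4, so (1,1) = 4.
(1,2) = 12 − 4 = 8 completes the 12 across.
Given what's placed, (2,1) must be 2 to fit the 11 across and 7 down.
(2,2) = 11 − 2 = 9 completes the 11 across.
(3,1) = 7 − 6 = 1 completes the 7 down.
(3,2) = 8 − 1 = 7 completes the 8 across.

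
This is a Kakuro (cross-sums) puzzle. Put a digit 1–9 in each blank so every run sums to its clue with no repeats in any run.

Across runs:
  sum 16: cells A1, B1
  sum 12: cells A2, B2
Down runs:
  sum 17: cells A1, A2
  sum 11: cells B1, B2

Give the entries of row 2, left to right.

16 in 2 cells must be {7,9}; 17 in 2 cells must be {8,9}.
The 16 across and the 17 down share only 9, so A1 = 9.
B1 = 16 − 9 = 7 completes the 16 across.
A2 = 17 − 9 = 8 completes the 17 down.
B2 = 12 − 8 = 4 completes the 12 across.

8, 4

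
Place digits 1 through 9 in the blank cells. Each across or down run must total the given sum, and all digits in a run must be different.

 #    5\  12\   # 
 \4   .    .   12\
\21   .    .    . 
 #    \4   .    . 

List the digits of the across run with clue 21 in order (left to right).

4, 8, 9

4 in 2 cells must be {1,3}.
The 21 across and the 5 down share only 4, so R2C1 = 4.
Intersecting the 4 across with the 12 down forces R3C3 = 3.
R1C1 = 5 − 4 = 1 completes the 5 down.
R1C2 = 4 − 1 = 3 completes the 4 across.
R2C2 = 8: the only remaining digit allowed by both the 21 across and the 12 down.
R2C3 = 21 − 12 = 9 completes the 21 across.
R3C2 = 4 − 3 = 1 completes the 4 across.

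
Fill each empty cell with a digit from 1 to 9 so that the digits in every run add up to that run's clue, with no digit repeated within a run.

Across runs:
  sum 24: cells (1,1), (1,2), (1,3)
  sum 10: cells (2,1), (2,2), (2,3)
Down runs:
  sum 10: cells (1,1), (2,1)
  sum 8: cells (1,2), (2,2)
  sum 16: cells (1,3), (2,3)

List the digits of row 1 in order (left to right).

8 7 9

24 in 3 cells must be {7,8,9}; 16 in 2 cells must be {7,9}.
The 24 across and the 8 down share only 7, so (1,2) = 7.
Given what's placed, (1,3) must be 9 to fit the 24 across and 16 down.
(2,2) = 8 − 7 = 1 completes the 8 down.
(2,3) = 16 − 9 = 7 completes the 16 down.
(1,1) = 24 − 16 = 8 completes the 24 across.
(2,1) = 10 − 8 = 2 completes the 10 across.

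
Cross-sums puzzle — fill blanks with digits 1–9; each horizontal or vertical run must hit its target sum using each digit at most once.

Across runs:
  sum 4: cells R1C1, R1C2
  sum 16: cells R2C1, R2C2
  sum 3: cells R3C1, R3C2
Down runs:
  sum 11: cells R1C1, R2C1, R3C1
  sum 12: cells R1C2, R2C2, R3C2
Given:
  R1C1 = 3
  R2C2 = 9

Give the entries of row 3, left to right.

1, 2

4 in 2 cells must be {1,3}; 16 in 2 cells must be {7,9}; 3 in 2 cells must be {1,2}.
R1C2 = 4 − 3 = 1 completes the 4 across.
R2C1 = 16 − 9 = 7 completes the 16 across.
R3C1 = 11 − 10 = 1 completes the 11 down.
R3C2 = 3 − 1 = 2 completes the 3 across.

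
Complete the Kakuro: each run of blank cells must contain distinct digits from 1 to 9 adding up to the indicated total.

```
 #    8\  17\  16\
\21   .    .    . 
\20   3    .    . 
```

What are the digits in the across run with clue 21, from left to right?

5 9 7

17 in 2 cells must be {8,9}; 16 in 2 cells must be {7,9}.
R1C1 = 8 − 3 = 5 completes the 8 down.
Given what's placed, R1C2 must be 9 to fit the 21 across and 17 down.
R1C3 = 21 − 14 = 7 completes the 21 across.
R2C2 = 17 − 9 = 8 completes the 17 down.
R2C3 = 20 − 11 = 9 completes the 20 across.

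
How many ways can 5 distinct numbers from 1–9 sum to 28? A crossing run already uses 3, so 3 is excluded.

5 distinct digits from 1–9 sum between 15 and 35.
Dropping sets that contain 3.
Enumerating: {1,4,6,8,9}, {1,5,6,7,9}, {2,4,5,8,9}, {2,4,6,7,9}, {2,5,6,7,8}.

5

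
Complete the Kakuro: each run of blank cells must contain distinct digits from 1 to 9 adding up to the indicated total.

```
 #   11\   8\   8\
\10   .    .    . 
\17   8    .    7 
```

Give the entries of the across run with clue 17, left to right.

R1C1 = 11 − 8 = 3 completes the 11 down.
R1C3 = 8 − 7 = 1 completes the 8 down.
R2C2 = 17 − 15 = 2 completes the 17 across.
R1C2 = 10 − 4 = 6 completes the 10 across.

8, 2, 7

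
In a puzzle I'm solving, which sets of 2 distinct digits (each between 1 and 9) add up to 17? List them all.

{8,9}

2 distinct digits from 1–9 sum between 3 and 17.
Only one set works: {8,9}.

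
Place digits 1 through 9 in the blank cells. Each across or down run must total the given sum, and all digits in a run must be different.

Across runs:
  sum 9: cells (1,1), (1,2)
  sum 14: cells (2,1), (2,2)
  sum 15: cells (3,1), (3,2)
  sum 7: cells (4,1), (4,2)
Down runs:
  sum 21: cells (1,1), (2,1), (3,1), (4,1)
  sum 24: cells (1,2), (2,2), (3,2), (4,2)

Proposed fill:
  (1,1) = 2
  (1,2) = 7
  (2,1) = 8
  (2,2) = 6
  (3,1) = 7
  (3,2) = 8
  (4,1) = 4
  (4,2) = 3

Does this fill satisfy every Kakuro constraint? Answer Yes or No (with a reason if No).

Across: 2+7=9; 8+6=14; 7+8=15; 4+3=7. Down: 2+8+7+4=21; 7+6+8+3=24. No digit repeats within any run.

Yes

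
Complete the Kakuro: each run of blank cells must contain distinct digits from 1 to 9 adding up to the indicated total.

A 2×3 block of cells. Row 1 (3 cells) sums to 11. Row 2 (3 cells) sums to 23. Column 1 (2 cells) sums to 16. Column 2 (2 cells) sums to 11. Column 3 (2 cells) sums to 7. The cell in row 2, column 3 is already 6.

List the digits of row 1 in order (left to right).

23 in 3 cells must be {6,8,9}; 16 in 2 cells must be {7,9}.
(1,1) = 7: only digit in both the 11-across and 16-down candidate sets.
(1,2) = 3: the only remaining digit allowed by both the 11 across and the 11 down.
(1,3) = 11 − 10 = 1 completes the 11 across.
(2,1) = 16 − 7 = 9 completes the 16 down.
(2,2) = 23 − 15 = 8 completes the 23 across.

7 3 1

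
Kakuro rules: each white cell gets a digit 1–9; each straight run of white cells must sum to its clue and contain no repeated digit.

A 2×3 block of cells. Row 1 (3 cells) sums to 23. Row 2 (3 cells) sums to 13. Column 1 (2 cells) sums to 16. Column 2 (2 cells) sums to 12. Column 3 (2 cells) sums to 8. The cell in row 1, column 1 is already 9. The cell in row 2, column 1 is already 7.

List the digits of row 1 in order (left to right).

23 in 3 cells must be {6,8,9}; 16 in 2 cells must be {7,9}.
(1,2) = 8: the only remaining digit allowed by both the 23 across and the 12 down.
(1,3) = 23 − 17 = 6 completes the 23 across.
(2,2) = 12 − 8 = 4 completes the 12 down.
(2,3) = 13 − 11 = 2 completes the 13 across.

9 8 6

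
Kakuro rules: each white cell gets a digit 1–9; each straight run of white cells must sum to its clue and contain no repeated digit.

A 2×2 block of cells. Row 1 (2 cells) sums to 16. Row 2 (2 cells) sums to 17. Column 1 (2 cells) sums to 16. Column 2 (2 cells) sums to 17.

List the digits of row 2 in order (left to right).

16 in 2 cells must be {7,9}; 17 in 2 cells must be {8,9}.
The 16 across and the 17 down share only 9, so (1,2) = 9.
The 17 across and the 16 down share only 9, so (2,1) = 9.
(2,2) = 17 − 9 = 8 completes the 17 across.
(1,1) = 16 − 9 = 7 completes the 16 across.

9 8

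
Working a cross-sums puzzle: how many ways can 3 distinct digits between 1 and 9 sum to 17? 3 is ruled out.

5

3 distinct digits from 1–9 sum between 6 and 24.
Dropping sets that contain 3.
Enumerating: {1,7,9}, {2,6,9}, {2,7,8}, {4,5,8}, {4,6,7}.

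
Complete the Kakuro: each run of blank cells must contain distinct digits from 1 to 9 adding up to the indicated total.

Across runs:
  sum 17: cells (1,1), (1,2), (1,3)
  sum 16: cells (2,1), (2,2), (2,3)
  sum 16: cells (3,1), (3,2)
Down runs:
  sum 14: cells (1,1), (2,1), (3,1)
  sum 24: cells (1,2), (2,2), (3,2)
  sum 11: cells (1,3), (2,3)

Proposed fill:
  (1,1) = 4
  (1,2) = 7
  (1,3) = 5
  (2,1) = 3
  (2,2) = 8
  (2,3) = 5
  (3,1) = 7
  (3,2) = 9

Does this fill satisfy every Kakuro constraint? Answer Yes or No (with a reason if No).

No — the across run (1,1)–(1,3) sums to 16, not 17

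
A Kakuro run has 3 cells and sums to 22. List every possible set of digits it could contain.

{5,8,9}; {6,7,9}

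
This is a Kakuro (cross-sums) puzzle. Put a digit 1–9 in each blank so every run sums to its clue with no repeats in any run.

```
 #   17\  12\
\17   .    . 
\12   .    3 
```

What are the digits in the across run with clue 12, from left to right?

17 in 2 cells must be {8,9}.
R1C2 = 12 − 3 = 9 completes the 12 down.
R2C1 = 12 − 3 = 9 completes the 12 across.
R1C1 = 17 − 9 = 8 completes the 17 across.

9 3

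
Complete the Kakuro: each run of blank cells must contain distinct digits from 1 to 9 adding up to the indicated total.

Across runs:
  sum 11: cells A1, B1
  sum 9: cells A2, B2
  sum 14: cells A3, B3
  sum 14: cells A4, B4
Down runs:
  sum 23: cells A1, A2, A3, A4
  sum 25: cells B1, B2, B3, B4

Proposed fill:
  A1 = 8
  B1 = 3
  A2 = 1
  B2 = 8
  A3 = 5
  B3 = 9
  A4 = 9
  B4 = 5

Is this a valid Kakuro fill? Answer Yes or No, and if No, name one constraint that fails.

Yes

Across: 8+3=11; 1+8=9; 5+9=14; 9+5=14. Down: 8+1+5+9=23; 3+8+9+5=25. No digit repeats within any run.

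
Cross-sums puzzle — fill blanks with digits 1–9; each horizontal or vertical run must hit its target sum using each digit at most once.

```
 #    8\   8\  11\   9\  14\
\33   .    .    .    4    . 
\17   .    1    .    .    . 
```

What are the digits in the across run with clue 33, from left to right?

R1C2 = 8 − 1 = 7 completes the 8 down.
R2C4 = 9 − 4 = 5 completes the 9 down.
Given what's placed, R2C5 must be 6 to fit the 17 across and 14 down.
Given what's placed, R1C1 must be 5 to fit the 33 across and 8 down.
R1C5 = 14 − 6 = 8 completes the 14 down.
R2C1 = 8 − 5 = 3 completes the 8 down.
R2C3 = 17 − 15 = 2 completes the 17 across.
R1C3 = 33 − 24 = 9 completes the 33 across.

5, 7, 9, 4, 8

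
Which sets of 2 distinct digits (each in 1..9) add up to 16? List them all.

2 distinct digits from 1–9 sum between 3 and 17.
Only one set works: {7,9}.

{7,9}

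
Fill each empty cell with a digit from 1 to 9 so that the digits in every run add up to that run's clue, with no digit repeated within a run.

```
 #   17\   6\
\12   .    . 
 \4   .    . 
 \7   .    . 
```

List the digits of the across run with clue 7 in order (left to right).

4 in 2 cells must be {1,3}; 6 in 3 cells must be {1,2,3}.
The 12 across and the 6 down share only 3, so R1C2 = 3.
Given what's placed, R2C2 must be 1 to fit the 4 across and 6 down.
R3C2 = 6 − 4 = 2 completes the 6 down.
R1C1 = 12 − 3 = 9 completes the 12 across.
R2C1 = 4 − 1 = 3 completes the 4 across.
R3C1 = 7 − 2 = 5 completes the 7 across.

5 2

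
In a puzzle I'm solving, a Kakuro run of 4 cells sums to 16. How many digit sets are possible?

4 distinct digits from 1–9 sum between 10 and 30.

8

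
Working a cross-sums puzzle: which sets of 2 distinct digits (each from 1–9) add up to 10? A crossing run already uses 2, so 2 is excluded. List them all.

{1,9}; {3,7}; {4,6}

2 distinct digits from 1–9 sum between 3 and 17.
Dropping sets that contain 2.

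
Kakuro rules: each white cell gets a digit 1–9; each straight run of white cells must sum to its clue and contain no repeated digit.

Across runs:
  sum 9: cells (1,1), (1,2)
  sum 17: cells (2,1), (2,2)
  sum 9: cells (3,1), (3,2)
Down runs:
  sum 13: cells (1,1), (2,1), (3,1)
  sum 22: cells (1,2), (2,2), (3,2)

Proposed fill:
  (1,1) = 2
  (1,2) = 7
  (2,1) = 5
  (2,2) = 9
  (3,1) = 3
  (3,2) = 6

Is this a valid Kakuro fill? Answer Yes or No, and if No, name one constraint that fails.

No — the down run (1,1)–(3,1) sums to 10, not 13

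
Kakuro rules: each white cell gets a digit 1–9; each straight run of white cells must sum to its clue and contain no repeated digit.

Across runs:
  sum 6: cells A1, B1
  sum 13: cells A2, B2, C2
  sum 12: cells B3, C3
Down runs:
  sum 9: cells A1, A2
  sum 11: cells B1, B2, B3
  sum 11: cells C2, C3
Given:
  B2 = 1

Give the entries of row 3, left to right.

8 4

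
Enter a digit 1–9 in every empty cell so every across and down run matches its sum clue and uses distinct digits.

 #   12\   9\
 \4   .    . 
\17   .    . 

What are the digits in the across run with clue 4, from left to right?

4 in 2 cells must be {1,3}; 17 in 2 cells must be {8,9}.
The 4 across and the 12 down share only 3, so R1C1 = 3.
R1C2 = 4 − 3 = 1 completes the 4 across.
R2C1 = 12 − 3 = 9 completes the 12 down.
R2C2 = 17 − 9 = 8 completes the 17 across.

3 1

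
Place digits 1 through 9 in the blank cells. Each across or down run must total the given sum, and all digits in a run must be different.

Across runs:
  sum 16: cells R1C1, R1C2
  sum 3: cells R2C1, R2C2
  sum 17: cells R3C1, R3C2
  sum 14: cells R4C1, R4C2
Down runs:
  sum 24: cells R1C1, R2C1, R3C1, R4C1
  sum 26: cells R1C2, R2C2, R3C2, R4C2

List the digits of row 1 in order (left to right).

9 7

16 in 2 cells must be {7,9}; 3 in 2 cells must be {1,2}; 17 in 2 cells must be {8,9}.
Only 2 fits R2C2 under both its across sum 3 and down sum 26.
R2C1 = 3 − 2 = 1 completes the 3 across.
Given what's placed, R1C1 must be 9 to fit the 16 across and 24 down.
R1C2 = 16 − 9 = 7 completes the 16 across.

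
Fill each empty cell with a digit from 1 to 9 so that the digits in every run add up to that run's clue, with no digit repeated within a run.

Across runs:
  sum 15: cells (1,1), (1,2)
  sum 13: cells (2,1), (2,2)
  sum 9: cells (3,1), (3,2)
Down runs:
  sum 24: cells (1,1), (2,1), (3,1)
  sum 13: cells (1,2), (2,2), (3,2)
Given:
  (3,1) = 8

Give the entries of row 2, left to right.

9, 4

24 in 3 cells must be {7,8,9}.
(3,2) = 9 − 8 = 1 completes the 9 across.
Nothing is forced directly, so branch on (1,1), whose candidates are 7 or 9. If (1,1) = 9: then (1,2) would have to be in {6} for the 15 across but in {3,4,5,7,8,9} for the 13 down — contradiction. So (1,1) = 7.
(1,2) = 15 − 7 = 8 completes the 15 across.
(2,1) = 24 − 15 = 9 completes the 24 down.
(2,2) = 13 − 9 = 4 completes the 13 across.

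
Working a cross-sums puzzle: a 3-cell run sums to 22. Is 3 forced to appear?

No

Counterexample: {5,8,9} sums to 22 without using 3.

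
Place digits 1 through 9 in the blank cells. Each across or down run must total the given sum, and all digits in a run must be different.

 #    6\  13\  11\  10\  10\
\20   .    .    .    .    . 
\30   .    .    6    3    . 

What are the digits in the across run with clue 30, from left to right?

5 9 6 3 7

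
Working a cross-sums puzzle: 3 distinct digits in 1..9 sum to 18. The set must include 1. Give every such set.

{1,8,9}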